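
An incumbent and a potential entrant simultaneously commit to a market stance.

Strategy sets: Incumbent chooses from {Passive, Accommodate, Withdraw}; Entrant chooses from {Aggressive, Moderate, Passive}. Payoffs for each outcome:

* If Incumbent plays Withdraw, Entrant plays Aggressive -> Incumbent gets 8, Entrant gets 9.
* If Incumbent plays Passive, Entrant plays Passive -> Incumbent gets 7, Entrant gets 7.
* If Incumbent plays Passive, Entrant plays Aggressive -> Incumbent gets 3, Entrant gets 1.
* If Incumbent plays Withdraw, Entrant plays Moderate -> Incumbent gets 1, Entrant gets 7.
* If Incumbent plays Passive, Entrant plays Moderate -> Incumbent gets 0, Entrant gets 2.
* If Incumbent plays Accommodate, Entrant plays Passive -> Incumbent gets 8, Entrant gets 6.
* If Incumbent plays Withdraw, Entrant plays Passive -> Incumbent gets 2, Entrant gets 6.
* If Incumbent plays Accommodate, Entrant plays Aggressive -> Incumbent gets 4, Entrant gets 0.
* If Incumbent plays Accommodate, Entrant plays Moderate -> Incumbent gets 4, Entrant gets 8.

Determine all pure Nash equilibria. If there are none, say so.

Pure-strategy Nash equilibria: (Accommodate, Moderate), (Withdraw, Aggressive)

(Passive, Aggressive): Incumbent can switch to Accommodate (3 → 4). Not NE.
(Passive, Moderate): Incumbent can switch to Accommodate (0 → 4). Not NE.
(Passive, Passive): Incumbent can switch to Accommodate (7 → 8). Not NE.
(Accommodate, Aggressive): Incumbent can switch to Withdraw (4 → 8). Not NE.
(Accommodate, Moderate): Incumbent gets 4, best alternative 1; Entrant gets 8, best alternative 6. No profitable deviation — NE.
(Accommodate, Passive): Entrant can switch to Moderate (6 → 8). Not NE.
(Withdraw, Aggressive): Incumbent gets 8, best alternative 4; Entrant gets 9, best alternative 7. No profitable deviation — NE.
(Withdraw, Moderate): Incumbent can switch to Accommodate (1 → 4). Not NE.
(Withdraw, Passive): Incumbent can switch to Passive (2 → 7). Not NE.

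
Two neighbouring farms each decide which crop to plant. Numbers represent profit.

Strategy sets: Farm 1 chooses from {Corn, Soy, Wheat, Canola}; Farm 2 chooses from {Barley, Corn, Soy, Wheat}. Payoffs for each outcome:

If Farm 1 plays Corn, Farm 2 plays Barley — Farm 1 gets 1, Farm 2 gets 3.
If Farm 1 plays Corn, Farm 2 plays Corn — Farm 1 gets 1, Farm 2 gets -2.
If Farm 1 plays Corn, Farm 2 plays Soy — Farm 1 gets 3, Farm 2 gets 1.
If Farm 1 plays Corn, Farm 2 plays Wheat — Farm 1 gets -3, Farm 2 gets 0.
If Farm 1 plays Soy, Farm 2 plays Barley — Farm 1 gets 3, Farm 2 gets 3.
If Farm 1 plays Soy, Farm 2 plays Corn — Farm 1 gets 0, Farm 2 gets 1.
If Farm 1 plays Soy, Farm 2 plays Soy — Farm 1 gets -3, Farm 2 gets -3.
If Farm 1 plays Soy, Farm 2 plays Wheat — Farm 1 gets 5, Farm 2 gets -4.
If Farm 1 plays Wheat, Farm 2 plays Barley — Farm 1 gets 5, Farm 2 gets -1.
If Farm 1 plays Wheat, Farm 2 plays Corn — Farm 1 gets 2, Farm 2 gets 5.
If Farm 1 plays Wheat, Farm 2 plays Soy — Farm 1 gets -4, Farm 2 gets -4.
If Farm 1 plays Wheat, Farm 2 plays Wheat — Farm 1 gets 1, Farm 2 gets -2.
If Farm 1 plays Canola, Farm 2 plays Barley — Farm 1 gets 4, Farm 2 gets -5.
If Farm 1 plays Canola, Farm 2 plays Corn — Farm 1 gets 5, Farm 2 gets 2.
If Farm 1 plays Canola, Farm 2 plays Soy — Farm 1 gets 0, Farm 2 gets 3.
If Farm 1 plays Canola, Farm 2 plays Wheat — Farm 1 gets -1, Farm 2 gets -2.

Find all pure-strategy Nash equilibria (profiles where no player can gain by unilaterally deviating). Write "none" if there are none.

Mark each player's best response to every combination of opponents' strategies; a profile where every player is best-responding is a pure Nash equilibrium.
Farm 1 against Barley: payoffs 1, 3, 5, 4 → best response Wheat.
Farm 1 against Corn: payoffs 1, 0, 2, 5 → best response Canola.
Farm 1 against Soy: payoffs 3, -3, -4, 0 → best response Corn.
Farm 1 against Wheat: payoffs -3, 5, 1, -1 → best response Soy.
Farm 2 against Corn: payoffs 3, -2, 1, 0 → best response Barley.
Farm 2 against Soy: payoffs 3, 1, -3, -4 → best response Barley.
Farm 2 against Wheat: payoffs -1, 5, -4, -2 → best response Corn.
Farm 2 against Canola: payoffs -5, 2, 3, -2 → best response Soy.
No profile is a mutual best response for all players.

none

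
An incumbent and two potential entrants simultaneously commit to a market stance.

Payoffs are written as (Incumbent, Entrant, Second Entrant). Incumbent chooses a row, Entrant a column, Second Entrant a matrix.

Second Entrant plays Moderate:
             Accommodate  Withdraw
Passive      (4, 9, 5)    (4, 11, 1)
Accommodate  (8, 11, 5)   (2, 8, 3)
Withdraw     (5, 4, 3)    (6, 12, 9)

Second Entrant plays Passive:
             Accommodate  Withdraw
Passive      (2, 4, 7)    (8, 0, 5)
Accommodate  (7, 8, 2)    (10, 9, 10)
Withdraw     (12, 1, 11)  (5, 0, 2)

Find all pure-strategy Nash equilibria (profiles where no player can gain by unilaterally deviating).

(Accommodate, Accommodate, Moderate); (Accommodate, Withdraw, Passive); (Withdraw, Accommodate, Passive); (Withdraw, Withdraw, Moderate)

(Passive, Accommodate, Moderate): Incumbent can switch to Accommodate (4 → 8). Not NE.
(Passive, Accommodate, Passive): Incumbent can switch to Accommodate (2 → 7). Not NE.
(Passive, Withdraw, Moderate): Incumbent can switch to Withdraw (4 → 6). Not NE.
(Passive, Withdraw, Passive): Incumbent can switch to Accommodate (8 → 10). Not NE.
(Accommodate, Accommodate, Moderate): Incumbent gets 8, best alternative 5; Entrant gets 11, best alternative 8; Second Entrant gets 5, best alternative 2. No profitable deviation — NE.
(Accommodate, Accommodate, Passive): Incumbent can switch to Withdraw (7 → 12). Not NE.
(Accommodate, Withdraw, Moderate): Incumbent can switch to Passive (2 → 4). Not NE.
(Accommodate, Withdraw, Passive): Incumbent gets 10, best alternative 8; Entrant gets 9, best alternative 8; Second Entrant gets 10, best alternative 3. No profitable deviation — NE.
(Withdraw, Accommodate, Moderate): Incumbent can switch to Accommodate (5 → 8). Not NE.
(Withdraw, Accommodate, Passive): Incumbent gets 12, best alternative 7; Entrant gets 1, best alternative 0; Second Entrant gets 11, best alternative 3. No profitable deviation — NE.
(Withdraw, Withdraw, Moderate): Incumbent gets 6, best alternative 4; Entrant gets 12, best alternative 4; Second Entrant gets 9, best alternative 2. No profitable deviation — NE.
(Withdraw, Withdraw, Passive): Incumbent can switch to Passive (5 → 8). Not NE.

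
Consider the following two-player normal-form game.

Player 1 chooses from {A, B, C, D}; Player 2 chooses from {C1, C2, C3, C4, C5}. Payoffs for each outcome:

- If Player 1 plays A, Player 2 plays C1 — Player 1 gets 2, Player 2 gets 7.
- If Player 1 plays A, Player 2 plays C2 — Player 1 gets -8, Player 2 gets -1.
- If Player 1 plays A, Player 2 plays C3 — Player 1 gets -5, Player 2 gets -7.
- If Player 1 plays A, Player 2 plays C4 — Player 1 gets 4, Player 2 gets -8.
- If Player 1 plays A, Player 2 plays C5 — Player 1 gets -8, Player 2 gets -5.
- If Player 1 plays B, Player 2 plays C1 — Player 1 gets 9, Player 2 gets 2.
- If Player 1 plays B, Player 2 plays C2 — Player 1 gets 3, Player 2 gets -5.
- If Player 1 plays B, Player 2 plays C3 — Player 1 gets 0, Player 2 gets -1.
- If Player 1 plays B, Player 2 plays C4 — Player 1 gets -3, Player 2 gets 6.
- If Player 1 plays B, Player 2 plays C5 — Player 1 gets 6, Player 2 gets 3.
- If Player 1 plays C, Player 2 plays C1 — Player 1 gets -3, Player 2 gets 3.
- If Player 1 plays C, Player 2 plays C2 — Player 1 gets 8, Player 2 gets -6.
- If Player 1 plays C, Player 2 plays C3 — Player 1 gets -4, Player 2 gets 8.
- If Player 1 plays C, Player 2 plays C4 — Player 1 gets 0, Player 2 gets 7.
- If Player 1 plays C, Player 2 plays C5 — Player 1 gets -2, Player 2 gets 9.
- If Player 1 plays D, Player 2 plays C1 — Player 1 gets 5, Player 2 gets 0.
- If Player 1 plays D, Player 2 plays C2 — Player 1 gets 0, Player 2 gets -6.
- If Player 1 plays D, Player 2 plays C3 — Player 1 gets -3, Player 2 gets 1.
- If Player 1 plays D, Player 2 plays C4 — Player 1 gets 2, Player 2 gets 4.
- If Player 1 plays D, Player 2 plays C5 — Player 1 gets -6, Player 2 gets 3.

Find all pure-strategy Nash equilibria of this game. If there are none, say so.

Mark each player's best response to every combination of opponents' strategies; a profile where every player is best-responding is a pure Nash equilibrium.
Player 1 against C1: payoffs 2, 9, -3, 5 → best response B.
Player 1 against C2: payoffs -8, 3, 8, 0 → best response C.
Player 1 against C3: payoffs -5, 0, -4, -3 → best response B.
Player 1 against C4: payoffs 4, -3, 0, 2 → best response A.
Player 1 against C5: payoffs -8, 6, -2, -6 → best response B.
Player 2 against A: payoffs 7, -1, -7, -8, -5 → best response C1.
Player 2 against B: payoffs 2, -5, -1, 6, 3 → best response C4.
Player 2 against C: payoffs 3, -6, 8, 7, 9 → best response C5.
Player 2 against D: payoffs 0, -6, 1, 4, 3 → best response C4.
No profile is a mutual best response for all players.

No pure-strategy Nash equilibrium.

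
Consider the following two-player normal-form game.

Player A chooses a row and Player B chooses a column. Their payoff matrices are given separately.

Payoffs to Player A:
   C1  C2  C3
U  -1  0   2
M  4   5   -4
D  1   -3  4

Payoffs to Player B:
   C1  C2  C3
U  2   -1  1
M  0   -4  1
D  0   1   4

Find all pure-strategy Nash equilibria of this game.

(U, C1): Player A can switch to M (-1 → 4). Not NE.
(U, C2): Player A can switch to M (0 → 5). Not NE.
(U, C3): Player A can switch to D (2 → 4). Not NE.
(M, C1): Player B can switch to C3 (0 → 1). Not NE.
(M, C2): Player B can switch to C1 (-4 → 0). Not NE.
(M, C3): Player A can switch to U (-4 → 2). Not NE.
(D, C1): Player A can switch to M (1 → 4). Not NE.
(D, C2): Player A can switch to U (-3 → 0). Not NE.
(D, C3): Player A gets 4, best alternative 2; Player B gets 4, best alternative 1. No profitable deviation — NE.

(D, C3)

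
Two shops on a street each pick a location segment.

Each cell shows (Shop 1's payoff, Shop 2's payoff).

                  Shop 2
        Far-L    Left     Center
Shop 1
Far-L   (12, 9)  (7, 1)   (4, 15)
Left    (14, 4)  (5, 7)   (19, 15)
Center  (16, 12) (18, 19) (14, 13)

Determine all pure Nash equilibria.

Shop 1 against Far-L: payoffs 12, 14, 16 → best response Center.
Shop 1 against Left: payoffs 7, 5, 18 → best response Center.
Shop 1 against Center: payoffs 4, 19, 14 → best response Left.
Shop 2 against Far-L: payoffs 9, 1, 15 → best response Center.
Shop 2 against Left: payoffs 4, 7, 15 → best response Center.
Shop 2 against Center: payoffs 12, 19, 13 → best response Left.
Mutual best responses: (Left, Center); (Center, Left).

(Left, Center) and (Center, Left)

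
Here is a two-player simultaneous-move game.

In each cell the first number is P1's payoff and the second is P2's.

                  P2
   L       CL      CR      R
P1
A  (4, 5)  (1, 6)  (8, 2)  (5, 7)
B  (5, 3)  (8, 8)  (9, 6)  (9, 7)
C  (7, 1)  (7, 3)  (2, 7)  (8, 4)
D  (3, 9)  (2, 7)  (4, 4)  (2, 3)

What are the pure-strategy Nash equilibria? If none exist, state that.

Check each profile: it is a Nash equilibrium iff no player can strictly gain by switching unilaterally.
(A, L): P1 can switch to B (4 → 5). Not NE.
(A, CL): P1 can switch to B (1 → 8). Not NE.
(A, CR): P1 can switch to B (8 → 9). Not NE.
(A, R): P1 can switch to B (5 → 9). Not NE.
(B, L): P1 can switch to C (5 → 7). Not NE.
(B, CL): P1 gets 8, best alternative 7; P2 gets 8, best alternative 7. No profitable deviation — NE.
(B, CR): P2 can switch to CL (6 → 8). Not NE.
(B, R): P2 can switch to CL (7 → 8). Not NE.
(C, L): P2 can switch to CL (1 → 3). Not NE.
(The remaining 7 profiles each have a profitable deviation by the same check.)

The unique pure-strategy Nash equilibrium is (B, CL).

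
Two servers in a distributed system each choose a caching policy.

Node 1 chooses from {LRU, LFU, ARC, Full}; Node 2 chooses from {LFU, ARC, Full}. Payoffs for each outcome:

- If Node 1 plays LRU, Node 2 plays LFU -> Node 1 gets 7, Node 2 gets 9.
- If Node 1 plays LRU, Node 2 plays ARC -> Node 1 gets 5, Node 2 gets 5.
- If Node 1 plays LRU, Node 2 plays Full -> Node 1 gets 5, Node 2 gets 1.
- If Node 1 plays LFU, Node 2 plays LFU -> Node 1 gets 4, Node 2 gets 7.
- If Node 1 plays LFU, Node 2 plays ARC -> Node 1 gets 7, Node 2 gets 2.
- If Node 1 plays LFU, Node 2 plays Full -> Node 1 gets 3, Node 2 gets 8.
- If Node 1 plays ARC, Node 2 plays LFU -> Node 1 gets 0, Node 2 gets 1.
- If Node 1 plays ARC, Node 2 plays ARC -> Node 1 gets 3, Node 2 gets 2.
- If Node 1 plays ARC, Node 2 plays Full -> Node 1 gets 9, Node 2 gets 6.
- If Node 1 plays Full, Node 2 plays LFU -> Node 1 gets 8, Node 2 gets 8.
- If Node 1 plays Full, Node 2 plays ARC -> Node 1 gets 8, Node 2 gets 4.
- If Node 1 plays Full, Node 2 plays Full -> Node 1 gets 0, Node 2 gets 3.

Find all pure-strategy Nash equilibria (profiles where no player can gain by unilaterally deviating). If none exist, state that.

(LRU, LFU): Node 1 can switch to Full (7 → 8). Not NE.
(LRU, ARC): Node 1 can switch to LFU (5 → 7). Not NE.
(LRU, Full): Node 1 can switch to ARC (5 → 9). Not NE.
(LFU, LFU): Node 1 can switch to LRU (4 → 7). Not NE.
(LFU, ARC): Node 1 can switch to Full (7 → 8). Not NE.
(LFU, Full): Node 1 can switch to LRU (3 → 5). Not NE.
(ARC, LFU): Node 1 can switch to LRU (0 → 7). Not NE.
(ARC, ARC): Node 1 can switch to LRU (3 → 5). Not NE.
(ARC, Full): Node 1 gets 9, best alternative 5; Node 2 gets 6, best alternative 2. No profitable deviation — NE.
(Full, LFU): Node 1 gets 8, best alternative 7; Node 2 gets 8, best alternative 4. No profitable deviation — NE.
(Full, ARC): Node 2 can switch to LFU (4 → 8). Not NE.
(Full, Full): Node 1 can switch to LRU (0 → 5). Not NE.

Pure-strategy Nash equilibria: (ARC, Full), (Full, LFU)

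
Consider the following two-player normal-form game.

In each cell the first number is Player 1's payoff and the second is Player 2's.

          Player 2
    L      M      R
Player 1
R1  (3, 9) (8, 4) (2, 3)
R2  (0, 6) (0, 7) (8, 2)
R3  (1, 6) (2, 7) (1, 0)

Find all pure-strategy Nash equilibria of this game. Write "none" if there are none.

The unique pure-strategy Nash equilibrium is (R1, L).

(R1, L): Player 1 gets 3, best alternative 1; Player 2 gets 9, best alternative 4. No profitable deviation — NE.
(R1, M): Player 2 can switch to L (4 → 9). Not NE.
(R1, R): Player 1 can switch to R2 (2 → 8). Not NE.
(R2, L): Player 1 can switch to R1 (0 → 3). Not NE.
(R2, M): Player 1 can switch to R1 (0 → 8). Not NE.
(R2, R): Player 2 can switch to L (2 → 6). Not NE.
(R3, L): Player 1 can switch to R1 (1 → 3). Not NE.
(The remaining 2 profiles each have a profitable deviation by the same check.)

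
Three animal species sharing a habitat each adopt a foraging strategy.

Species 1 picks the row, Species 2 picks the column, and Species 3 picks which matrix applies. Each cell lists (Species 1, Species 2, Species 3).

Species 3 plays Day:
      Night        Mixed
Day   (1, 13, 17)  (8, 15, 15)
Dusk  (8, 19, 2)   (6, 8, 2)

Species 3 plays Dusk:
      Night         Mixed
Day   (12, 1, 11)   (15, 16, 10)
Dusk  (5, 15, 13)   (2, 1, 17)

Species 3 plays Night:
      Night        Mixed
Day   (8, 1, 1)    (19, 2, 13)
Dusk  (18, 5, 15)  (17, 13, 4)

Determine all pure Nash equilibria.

Species 1 against (Night, Day): payoffs 1, 8 → best response Dusk.
Species 1 against (Night, Dusk): payoffs 12, 5 → best response Day.
Species 1 against (Night, Night): payoffs 8, 18 → best response Dusk.
Species 1 against (Mixed, Day): payoffs 8, 6 → best response Day.
Species 1 against (Mixed, Dusk): payoffs 15, 2 → best response Day.
Species 1 against (Mixed, Night): payoffs 19, 17 → best response Day.
Species 2 against (Day, Day): payoffs 13, 15 → best response Mixed.
Species 2 against (Day, Dusk): payoffs 1, 16 → best response Mixed.
Species 2 against (Day, Night): payoffs 1, 2 → best response Mixed.
Species 2 against (Dusk, Day): payoffs 19, 8 → best response Night.
Species 2 against (Dusk, Dusk): payoffs 15, 1 → best response Night.
Species 2 against (Dusk, Night): payoffs 5, 13 → best response Mixed.
Species 3 against (Day, Night): payoffs 17, 11, 1 → best response Day.
Species 3 against (Day, Mixed): payoffs 15, 10, 13 → best response Day.
Species 3 against (Dusk, Night): payoffs 2, 13, 15 → best response Night.
Species 3 against (Dusk, Mixed): payoffs 2, 17, 4 → best response Dusk.
Mutual best responses: (Day, Mixed, Day).

Pure NE: (Day, Mixed, Day)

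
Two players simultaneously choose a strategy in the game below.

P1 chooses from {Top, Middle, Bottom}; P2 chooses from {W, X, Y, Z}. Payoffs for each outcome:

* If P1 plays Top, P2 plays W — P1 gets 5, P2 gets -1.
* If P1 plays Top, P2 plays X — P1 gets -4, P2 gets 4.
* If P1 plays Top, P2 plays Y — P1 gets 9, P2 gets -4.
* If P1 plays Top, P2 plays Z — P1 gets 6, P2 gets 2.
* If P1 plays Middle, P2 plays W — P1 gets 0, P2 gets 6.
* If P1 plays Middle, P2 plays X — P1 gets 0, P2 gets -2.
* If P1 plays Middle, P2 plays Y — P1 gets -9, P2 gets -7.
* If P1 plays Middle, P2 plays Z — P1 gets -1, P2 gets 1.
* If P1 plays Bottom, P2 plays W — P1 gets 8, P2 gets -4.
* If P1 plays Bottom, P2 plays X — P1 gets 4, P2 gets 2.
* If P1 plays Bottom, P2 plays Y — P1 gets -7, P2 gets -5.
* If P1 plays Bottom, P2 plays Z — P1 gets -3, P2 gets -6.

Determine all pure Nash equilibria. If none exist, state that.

Check each profile: it is a Nash equilibrium iff no player can strictly gain by switching unilaterally.
(Top, W): P1 can switch to Bottom (5 → 8). Not NE.
(Top, X): P1 can switch to Middle (-4 → 0). Not NE.
(Top, Y): P2 can switch to W (-4 → -1). Not NE.
(Top, Z): P2 can switch to X (2 → 4). Not NE.
(Middle, W): P1 can switch to Top (0 → 5). Not NE.
(Middle, X): P1 can switch to Bottom (0 → 4). Not NE.
(Middle, Y): P1 can switch to Top (-9 → 9). Not NE.
(Middle, Z): P1 can switch to Top (-1 → 6). Not NE.
(Bottom, W): P2 can switch to X (-4 → 2). Not NE.
(Bottom, X): P1 gets 4, best alternative 0; P2 gets 2, best alternative -4. No profitable deviation — NE.
(Bottom, Y): P1 can switch to Top (-7 → 9). Not NE.
(The remaining 1 profile has a profitable deviation by the same check.)

The unique pure-strategy Nash equilibrium is (Bottom, X).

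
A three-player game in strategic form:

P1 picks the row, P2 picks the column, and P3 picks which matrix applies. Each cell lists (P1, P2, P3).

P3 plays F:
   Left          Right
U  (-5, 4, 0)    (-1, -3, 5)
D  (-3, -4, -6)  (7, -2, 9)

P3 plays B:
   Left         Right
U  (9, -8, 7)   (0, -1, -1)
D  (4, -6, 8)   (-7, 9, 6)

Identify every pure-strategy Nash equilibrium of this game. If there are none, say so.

P1 against (Left, F): payoffs -5, -3 → best response D.
P1 against (Left, B): payoffs 9, 4 → best response U.
P1 against (Right, F): payoffs -1, 7 → best response D.
P1 against (Right, B): payoffs 0, -7 → best response U.
P2 against (U, F): payoffs 4, -3 → best response Left.
P2 against (U, B): payoffs -8, -1 → best response Right.
P2 against (D, F): payoffs -4, -2 → best response Right.
P2 against (D, B): payoffs -6, 9 → best response Right.
P3 against (U, Left): payoffs 0, 7 → best response B.
P3 against (U, Right): payoffs 5, -1 → best response F.
P3 against (D, Left): payoffs -6, 8 → best response B.
P3 against (D, Right): payoffs 9, 6 → best response F.
Mutual best responses: (D, Right, F).

The unique pure-strategy Nash equilibrium is (D, Right, F).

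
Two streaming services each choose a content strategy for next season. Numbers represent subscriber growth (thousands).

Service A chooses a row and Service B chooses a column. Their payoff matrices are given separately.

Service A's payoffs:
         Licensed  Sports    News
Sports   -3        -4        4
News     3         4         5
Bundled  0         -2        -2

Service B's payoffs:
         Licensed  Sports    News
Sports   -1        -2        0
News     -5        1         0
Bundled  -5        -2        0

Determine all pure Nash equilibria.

For each strategy profile, look for a profitable unilateral deviation.
(Sports, Licensed): Service A can switch to News (-3 → 3). Not NE.
(Sports, Sports): Service A can switch to News (-4 → 4). Not NE.
(Sports, News): Service A can switch to News (4 → 5). Not NE.
(News, Licensed): Service B can switch to Sports (-5 → 1). Not NE.
(News, Sports): Service A gets 4, best alternative -2; Service B gets 1, best alternative 0. No profitable deviation — NE.
(News, News): Service B can switch to Sports (0 → 1). Not NE.
(Bundled, Licensed): Service A can switch to News (0 → 3). Not NE.
(Bundled, Sports): Service A can switch to News (-2 → 4). Not NE.
(Bundled, News): Service A can switch to Sports (-2 → 4). Not NE.

(News, Sports)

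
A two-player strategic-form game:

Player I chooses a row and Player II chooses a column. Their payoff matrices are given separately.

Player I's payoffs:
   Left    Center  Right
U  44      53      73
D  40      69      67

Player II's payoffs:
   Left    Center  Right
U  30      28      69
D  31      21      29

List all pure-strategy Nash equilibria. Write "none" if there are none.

Pure NE: (U, Right)

Player I against Left: payoffs 44, 40 → best response U.
Player I against Center: payoffs 53, 69 → best response D.
Player I against Right: payoffs 73, 67 → best response U.
Player II against U: payoffs 30, 28, 69 → best response Right.
Player II against D: payoffs 31, 21, 29 → best response Left.
Mutual best responses: (U, Right).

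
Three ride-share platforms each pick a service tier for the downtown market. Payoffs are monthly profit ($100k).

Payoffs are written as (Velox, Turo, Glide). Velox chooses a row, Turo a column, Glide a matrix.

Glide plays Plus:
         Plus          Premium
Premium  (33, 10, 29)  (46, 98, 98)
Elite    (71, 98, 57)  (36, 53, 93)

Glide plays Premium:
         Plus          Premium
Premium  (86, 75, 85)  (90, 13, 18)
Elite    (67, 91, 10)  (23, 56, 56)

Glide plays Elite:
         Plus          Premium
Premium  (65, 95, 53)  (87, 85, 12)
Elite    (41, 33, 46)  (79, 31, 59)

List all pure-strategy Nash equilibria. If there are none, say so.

Velox against (Plus, Plus): payoffs 33, 71 → best response Elite.
Velox against (Plus, Premium): payoffs 86, 67 → best response Premium.
Velox against (Plus, Elite): payoffs 65, 41 → best response Premium.
Velox against (Premium, Plus): payoffs 46, 36 → best response Premium.
Velox against (Premium, Premium): payoffs 90, 23 → best response Premium.
Velox against (Premium, Elite): payoffs 87, 79 → best response Premium.
Turo against (Premium, Plus): payoffs 10, 98 → best response Premium.
Turo against (Premium, Premium): payoffs 75, 13 → best response Plus.
Turo against (Premium, Elite): payoffs 95, 85 → best response Plus.
Turo against (Elite, Plus): payoffs 98, 53 → best response Plus.
Turo against (Elite, Premium): payoffs 91, 56 → best response Plus.
Turo against (Elite, Elite): payoffs 33, 31 → best response Plus.
Glide against (Premium, Plus): payoffs 29, 85, 53 → best response Premium.
Glide against (Premium, Premium): payoffs 98, 18, 12 → best response Plus.
Glide against (Elite, Plus): payoffs 57, 10, 46 → best response Plus.
Glide against (Elite, Premium): payoffs 93, 56, 59 → best response Plus.
Mutual best responses: (Premium, Plus, Premium); (Premium, Premium, Plus); (Elite, Plus, Plus).

The pure Nash equilibria are (Premium, Plus, Premium), (Premium, Premium, Plus), (Elite, Plus, Plus).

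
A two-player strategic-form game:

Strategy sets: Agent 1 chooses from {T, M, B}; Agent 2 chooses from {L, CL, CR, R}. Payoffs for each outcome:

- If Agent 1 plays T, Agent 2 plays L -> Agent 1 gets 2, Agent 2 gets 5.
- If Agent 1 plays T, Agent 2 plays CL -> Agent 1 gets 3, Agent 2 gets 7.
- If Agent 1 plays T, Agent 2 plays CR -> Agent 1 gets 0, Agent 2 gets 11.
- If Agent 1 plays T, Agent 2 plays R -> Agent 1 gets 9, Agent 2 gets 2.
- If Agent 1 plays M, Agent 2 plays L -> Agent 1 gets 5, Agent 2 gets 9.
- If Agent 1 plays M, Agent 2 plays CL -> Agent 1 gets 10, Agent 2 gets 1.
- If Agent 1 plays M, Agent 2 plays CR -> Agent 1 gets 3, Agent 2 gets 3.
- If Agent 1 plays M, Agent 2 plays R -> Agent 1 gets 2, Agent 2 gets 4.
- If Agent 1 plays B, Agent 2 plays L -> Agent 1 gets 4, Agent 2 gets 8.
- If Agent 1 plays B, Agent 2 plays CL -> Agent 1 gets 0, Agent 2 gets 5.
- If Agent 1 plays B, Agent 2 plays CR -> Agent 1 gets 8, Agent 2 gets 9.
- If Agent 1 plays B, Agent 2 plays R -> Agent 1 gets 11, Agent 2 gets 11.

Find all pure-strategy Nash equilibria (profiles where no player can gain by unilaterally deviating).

The pure Nash equilibria are (M, L); (B, R).

Agent 1 against L: payoffs 2, 5, 4 → best response M.
Agent 1 against CL: payoffs 3, 10, 0 → best response M.
Agent 1 against CR: payoffs 0, 3, 8 → best response B.
Agent 1 against R: payoffs 9, 2, 11 → best response B.
Agent 2 against T: payoffs 5, 7, 11, 2 → best response CR.
Agent 2 against M: payoffs 9, 1, 3, 4 → best response L.
Agent 2 against B: payoffs 8, 5, 9, 11 → best response R.
Mutual best responses: (M, L); (B, R).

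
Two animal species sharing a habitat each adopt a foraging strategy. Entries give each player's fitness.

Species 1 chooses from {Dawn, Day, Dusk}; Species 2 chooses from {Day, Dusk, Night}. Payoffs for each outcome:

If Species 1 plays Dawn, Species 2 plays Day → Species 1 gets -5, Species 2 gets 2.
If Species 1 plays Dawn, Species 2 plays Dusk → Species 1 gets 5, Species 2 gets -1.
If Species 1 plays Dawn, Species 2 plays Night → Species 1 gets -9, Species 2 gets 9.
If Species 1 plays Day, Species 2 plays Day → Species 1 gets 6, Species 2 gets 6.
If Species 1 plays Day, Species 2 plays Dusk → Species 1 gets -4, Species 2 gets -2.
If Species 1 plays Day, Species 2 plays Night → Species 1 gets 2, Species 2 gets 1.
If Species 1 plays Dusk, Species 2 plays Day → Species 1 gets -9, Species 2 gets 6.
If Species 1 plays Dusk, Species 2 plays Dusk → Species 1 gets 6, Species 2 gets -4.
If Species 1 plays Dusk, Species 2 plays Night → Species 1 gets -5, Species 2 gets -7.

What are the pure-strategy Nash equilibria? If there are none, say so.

Pure NE: (Day, Day)

(Dawn, Day): Species 1 can switch to Day (-5 → 6). Not NE.
(Dawn, Dusk): Species 1 can switch to Dusk (5 → 6). Not NE.
(Dawn, Night): Species 1 can switch to Day (-9 → 2). Not NE.
(Day, Day): Species 1 gets 6, best alternative -5; Species 2 gets 6, best alternative 1. No profitable deviation — NE.
(Day, Dusk): Species 1 can switch to Dawn (-4 → 5). Not NE.
(Day, Night): Species 2 can switch to Day (1 → 6). Not NE.
(Dusk, Day): Species 1 can switch to Dawn (-9 → -5). Not NE.
(The remaining 2 profiles each have a profitable deviation by the same check.)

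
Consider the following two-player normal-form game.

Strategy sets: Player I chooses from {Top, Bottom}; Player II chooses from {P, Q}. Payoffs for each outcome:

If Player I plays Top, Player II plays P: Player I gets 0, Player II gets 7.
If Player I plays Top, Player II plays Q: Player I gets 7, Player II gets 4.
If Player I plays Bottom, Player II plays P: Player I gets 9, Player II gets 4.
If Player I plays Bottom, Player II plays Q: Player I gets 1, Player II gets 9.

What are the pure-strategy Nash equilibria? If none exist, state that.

Player I against P: payoffs 0, 9 → best response Bottom.
Player I against Q: payoffs 7, 1 → best response Top.
Player II against Top: payoffs 7, 4 → best response P.
Player II against Bottom: payoffs 4, 9 → best response Q.
No profile is a mutual best response for all players.

none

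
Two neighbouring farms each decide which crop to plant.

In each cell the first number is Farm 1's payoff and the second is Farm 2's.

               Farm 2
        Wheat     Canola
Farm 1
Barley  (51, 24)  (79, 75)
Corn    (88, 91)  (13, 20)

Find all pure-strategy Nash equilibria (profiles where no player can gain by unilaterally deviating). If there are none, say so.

(Barley, Wheat): Farm 1 can switch to Corn (51 → 88). Not NE.
(Barley, Canola): Farm 1 gets 79, best alternative 13; Farm 2 gets 75, best alternative 24. No profitable deviation — NE.
(Corn, Wheat): Farm 1 gets 88, best alternative 51; Farm 2 gets 91, best alternative 20. No profitable deviation — NE.
(Corn, Canola): Farm 1 can switch to Barley (13 → 79). Not NE.

The pure Nash equilibria are (Barley, Canola), (Corn, Wheat).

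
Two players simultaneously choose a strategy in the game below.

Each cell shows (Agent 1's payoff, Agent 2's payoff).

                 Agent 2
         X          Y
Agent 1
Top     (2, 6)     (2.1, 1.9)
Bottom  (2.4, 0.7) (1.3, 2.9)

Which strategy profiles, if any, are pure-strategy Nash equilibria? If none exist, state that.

Agent 1 against X: payoffs 2, 2.4 → best response Bottom.
Agent 1 against Y: payoffs 2.1, 1.3 → best response Top.
Agent 2 against Top: payoffs 6, 1.9 → best response X.
Agent 2 against Bottom: payoffs 0.7, 2.9 → best response Y.
No profile is a mutual best response for all players.

No pure-strategy Nash equilibrium.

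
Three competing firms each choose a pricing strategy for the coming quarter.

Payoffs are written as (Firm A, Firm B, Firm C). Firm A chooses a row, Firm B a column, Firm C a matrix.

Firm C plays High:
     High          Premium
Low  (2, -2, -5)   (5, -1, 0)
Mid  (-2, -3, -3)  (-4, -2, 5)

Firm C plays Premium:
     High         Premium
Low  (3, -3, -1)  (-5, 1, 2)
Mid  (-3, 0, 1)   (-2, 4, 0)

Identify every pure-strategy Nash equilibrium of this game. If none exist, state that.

No pure-strategy Nash equilibrium.

Firm A against (High, High): payoffs 2, -2 → best response Low.
Firm A against (High, Premium): payoffs 3, -3 → best response Low.
Firm A against (Premium, High): payoffs 5, -4 → best response Low.
Firm A against (Premium, Premium): payoffs -5, -2 → best response Mid.
Firm B against (Low, High): payoffs -2, -1 → best response Premium.
Firm B against (Low, Premium): payoffs -3, 1 → best response Premium.
Firm B against (Mid, High): payoffs -3, -2 → best response Premium.
Firm B against (Mid, Premium): payoffs 0, 4 → best response Premium.
Firm C against (Low, High): payoffs -5, -1 → best response Premium.
Firm C against (Low, Premium): payoffs 0, 2 → best response Premium.
Firm C against (Mid, High): payoffs -3, 1 → best response Premium.
Firm C against (Mid, Premium): payoffs 5, 0 → best response High.
No profile is a mutual best response for all players.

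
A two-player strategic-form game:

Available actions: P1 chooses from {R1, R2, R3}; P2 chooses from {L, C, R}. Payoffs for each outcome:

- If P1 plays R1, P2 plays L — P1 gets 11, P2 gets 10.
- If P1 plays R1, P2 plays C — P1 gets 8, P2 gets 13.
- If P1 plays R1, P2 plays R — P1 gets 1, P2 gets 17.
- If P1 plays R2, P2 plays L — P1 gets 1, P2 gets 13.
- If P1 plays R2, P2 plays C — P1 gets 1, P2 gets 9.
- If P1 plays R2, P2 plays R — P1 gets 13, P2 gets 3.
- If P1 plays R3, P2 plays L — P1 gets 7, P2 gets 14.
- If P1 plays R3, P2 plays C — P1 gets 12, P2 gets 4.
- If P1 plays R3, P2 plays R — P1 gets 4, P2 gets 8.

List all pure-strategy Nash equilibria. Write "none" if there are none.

P1 against L: payoffs 11, 1, 7 → best response R1.
P1 against C: payoffs 8, 1, 12 → best response R3.
P1 against R: payoffs 1, 13, 4 → best response R2.
P2 against R1: payoffs 10, 13, 17 → best response R.
P2 against R2: payoffs 13, 9, 3 → best response L.
P2 against R3: payoffs 14, 4, 8 → best response L.
No profile is a mutual best response for all players.

There is no pure-strategy Nash equilibrium.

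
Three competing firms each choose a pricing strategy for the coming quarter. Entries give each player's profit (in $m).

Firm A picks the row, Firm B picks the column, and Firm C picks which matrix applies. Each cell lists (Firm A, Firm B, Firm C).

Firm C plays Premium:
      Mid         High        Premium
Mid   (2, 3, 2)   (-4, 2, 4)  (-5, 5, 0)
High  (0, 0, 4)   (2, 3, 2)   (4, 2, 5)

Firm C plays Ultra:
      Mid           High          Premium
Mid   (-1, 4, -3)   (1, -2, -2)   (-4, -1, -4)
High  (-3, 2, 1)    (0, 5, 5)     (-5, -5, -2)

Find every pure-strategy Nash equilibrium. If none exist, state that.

none

(Mid, Mid, Premium): Firm B can switch to Premium (3 → 5). Not NE.
(Mid, Mid, Ultra): Firm C can switch to Premium (-3 → 2). Not NE.
(Mid, High, Premium): Firm A can switch to High (-4 → 2). Not NE.
(Mid, High, Ultra): Firm B can switch to Mid (-2 → 4). Not NE.
(Mid, Premium, Premium): Firm A can switch to High (-5 → 4). Not NE.
(Mid, Premium, Ultra): Firm B can switch to Mid (-1 → 4). Not NE.
(The remaining 6 profiles each have a profitable deviation by the same check.)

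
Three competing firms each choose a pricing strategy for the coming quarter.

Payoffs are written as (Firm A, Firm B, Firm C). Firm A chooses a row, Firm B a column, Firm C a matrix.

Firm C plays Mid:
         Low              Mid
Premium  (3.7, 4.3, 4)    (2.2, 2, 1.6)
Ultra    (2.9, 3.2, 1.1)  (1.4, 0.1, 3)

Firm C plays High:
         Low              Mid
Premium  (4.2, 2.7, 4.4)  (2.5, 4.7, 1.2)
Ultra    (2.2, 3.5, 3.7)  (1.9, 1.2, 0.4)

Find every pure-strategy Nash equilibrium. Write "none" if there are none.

Mark each player's best response to every combination of opponents' strategies; a profile where every player is best-responding is a pure Nash equilibrium.
Firm A against (Low, Mid): payoffs 3.7, 2.9 → best response Premium.
Firm A against (Low, High): payoffs 4.2, 2.2 → best response Premium.
Firm A against (Mid, Mid): payoffs 2.2, 1.4 → best response Premium.
Firm A against (Mid, High): payoffs 2.5, 1.9 → best response Premium.
Firm B against (Premium, Mid): payoffs 4.3, 2 → best response Low.
Firm B against (Premium, High): payoffs 2.7, 4.7 → best response Mid.
Firm B against (Ultra, Mid): payoffs 3.2, 0.1 → best response Low.
Firm B against (Ultra, High): payoffs 3.5, 1.2 → best response Low.
Firm C against (Premium, Low): payoffs 4, 4.4 → best response High.
Firm C against (Premium, Mid): payoffs 1.6, 1.2 → best response Mid.
Firm C against (Ultra, Low): payoffs 1.1, 3.7 → best response High.
Firm C against (Ultra, Mid): payoffs 3, 0.4 → best response Mid.
No profile is a mutual best response for all players.

none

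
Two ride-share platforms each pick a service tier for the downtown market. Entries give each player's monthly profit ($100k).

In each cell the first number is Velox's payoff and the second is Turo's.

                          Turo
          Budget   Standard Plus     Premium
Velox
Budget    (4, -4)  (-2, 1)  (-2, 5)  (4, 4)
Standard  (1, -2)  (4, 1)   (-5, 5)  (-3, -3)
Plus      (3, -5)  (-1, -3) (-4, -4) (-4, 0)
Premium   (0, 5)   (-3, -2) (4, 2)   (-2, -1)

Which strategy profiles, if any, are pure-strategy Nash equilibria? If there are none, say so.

Velox against Budget: payoffs 4, 1, 3, 0 → best response Budget.
Velox against Standard: payoffs -2, 4, -1, -3 → best response Standard.
Velox against Plus: payoffs -2, -5, -4, 4 → best response Premium.
Velox against Premium: payoffs 4, -3, -4, -2 → best response Budget.
Turo against Budget: payoffs -4, 1, 5, 4 → best response Plus.
Turo against Standard: payoffs -2, 1, 5, -3 → best response Plus.
Turo against Plus: payoffs -5, -3, -4, 0 → best response Premium.
Turo against Premium: payoffs 5, -2, 2, -1 → best response Budget.
No profile is a mutual best response for all players.

No pure-strategy Nash equilibrium.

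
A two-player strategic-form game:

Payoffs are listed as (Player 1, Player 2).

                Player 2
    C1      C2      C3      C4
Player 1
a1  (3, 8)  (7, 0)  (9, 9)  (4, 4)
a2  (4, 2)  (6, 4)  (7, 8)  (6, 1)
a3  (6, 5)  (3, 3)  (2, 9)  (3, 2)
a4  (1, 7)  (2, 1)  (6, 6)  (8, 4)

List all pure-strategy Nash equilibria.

Mark each player's best response to every combination of opponents' strategies; a profile where every player is best-responding is a pure Nash equilibrium.
Player 1 against C1: payoffs 3, 4, 6, 1 → best response a3.
Player 1 against C2: payoffs 7, 6, 3, 2 → best response a1.
Player 1 against C3: payoffs 9, 7, 2, 6 → best response a1.
Player 1 against C4: payoffs 4, 6, 3, 8 → best response a4.
Player 2 against a1: payoffs 8, 0, 9, 4 → best response C3.
Player 2 against a2: payoffs 2, 4, 8, 1 → best response C3.
Player 2 against a3: payoffs 5, 3, 9, 2 → best response C3.
Player 2 against a4: payoffs 7, 1, 6, 4 → best response C1.
Mutual best responses: (a1, C3).

(a1, C3)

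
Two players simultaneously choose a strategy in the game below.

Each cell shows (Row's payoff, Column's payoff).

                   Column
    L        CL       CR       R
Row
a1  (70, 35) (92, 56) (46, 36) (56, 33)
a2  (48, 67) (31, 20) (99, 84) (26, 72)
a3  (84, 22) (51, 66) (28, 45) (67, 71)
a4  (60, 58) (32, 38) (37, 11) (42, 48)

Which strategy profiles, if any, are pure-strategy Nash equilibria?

Row against L: payoffs 70, 48, 84, 60 → best response a3.
Row against CL: payoffs 92, 31, 51, 32 → best response a1.
Row against CR: payoffs 46, 99, 28, 37 → best response a2.
Row against R: payoffs 56, 26, 67, 42 → best response a3.
Column against a1: payoffs 35, 56, 36, 33 → best response CL.
Column against a2: payoffs 67, 20, 84, 72 → best response CR.
Column against a3: payoffs 22, 66, 45, 71 → best response R.
Column against a4: payoffs 58, 38, 11, 48 → best response L.
Mutual best responses: (a1, CL); (a2, CR); (a3, R).

(a1, CL) and (a2, CR) and (a3, R)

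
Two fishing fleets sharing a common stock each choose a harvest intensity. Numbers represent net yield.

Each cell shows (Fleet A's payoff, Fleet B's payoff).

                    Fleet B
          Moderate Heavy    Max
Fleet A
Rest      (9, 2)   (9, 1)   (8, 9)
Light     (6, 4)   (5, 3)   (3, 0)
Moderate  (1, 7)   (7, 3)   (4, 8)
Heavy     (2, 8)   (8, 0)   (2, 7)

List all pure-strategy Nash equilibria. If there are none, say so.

Fleet A against Moderate: payoffs 9, 6, 1, 2 → best response Rest.
Fleet A against Heavy: payoffs 9, 5, 7, 8 → best response Rest.
Fleet A against Max: payoffs 8, 3, 4, 2 → best response Rest.
Fleet B against Rest: payoffs 2, 1, 9 → best response Max.
Fleet B against Light: payoffs 4, 3, 0 → best response Moderate.
Fleet B against Moderate: payoffs 7, 3, 8 → best response Max.
Fleet B against Heavy: payoffs 8, 0, 7 → best response Moderate.
Mutual best responses: (Rest, Max).

(Rest, Max)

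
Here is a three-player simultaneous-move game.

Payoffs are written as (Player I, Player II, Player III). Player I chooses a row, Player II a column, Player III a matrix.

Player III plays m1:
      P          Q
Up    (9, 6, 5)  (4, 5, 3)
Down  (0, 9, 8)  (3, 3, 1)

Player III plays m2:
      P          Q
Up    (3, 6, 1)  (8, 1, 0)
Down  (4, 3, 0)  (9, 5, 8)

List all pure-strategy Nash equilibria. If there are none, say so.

For each strategy profile, look for a profitable unilateral deviation.
(Up, P, m1): Player I gets 9, best alternative 0; Player II gets 6, best alternative 5; Player III gets 5, best alternative 1. No profitable deviation — NE.
(Up, P, m2): Player I can switch to Down (3 → 4). Not NE.
(Up, Q, m1): Player II can switch to P (5 → 6). Not NE.
(Up, Q, m2): Player I can switch to Down (8 → 9). Not NE.
(Down, P, m1): Player I can switch to Up (0 → 9). Not NE.
(Down, P, m2): Player II can switch to Q (3 → 5). Not NE.
(Down, Q, m1): Player I can switch to Up (3 → 4). Not NE.
(Down, Q, m2): Player I gets 9, best alternative 8; Player II gets 5, best alternative 3; Player III gets 8, best alternative 1. No profitable deviation — NE.

(Up, P, m1); (Down, Q, m2)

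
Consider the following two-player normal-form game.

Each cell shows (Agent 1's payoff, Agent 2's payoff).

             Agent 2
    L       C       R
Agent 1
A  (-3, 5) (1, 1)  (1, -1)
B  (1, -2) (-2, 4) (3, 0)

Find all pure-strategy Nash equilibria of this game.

none

(A, L): Agent 1 can switch to B (-3 → 1). Not NE.
(A, C): Agent 2 can switch to L (1 → 5). Not NE.
(A, R): Agent 1 can switch to B (1 → 3). Not NE.
(B, L): Agent 2 can switch to C (-2 → 4). Not NE.
(B, C): Agent 1 can switch to A (-2 → 1). Not NE.
(B, R): Agent 2 can switch to C (0 → 4). Not NE.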